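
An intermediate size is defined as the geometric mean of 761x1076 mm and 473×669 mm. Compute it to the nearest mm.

600 × 848 mm

Short side: √(761 · 473) = √359953 ≈ 600.0 → 600 mm
Long side: √(1076 · 669) = √719844 ≈ 848.4 → 848 mm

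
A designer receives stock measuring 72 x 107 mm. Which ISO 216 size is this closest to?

A7 (74 × 105 mm)

Aspect ratio 107/72 ≈ 1.486 (ISO target is √2 ≈ 1.414).
In the A-series (A0 area = 1 m²): A7 = 74 × 105 mm.
Off by 4 mm total — nearest standard size.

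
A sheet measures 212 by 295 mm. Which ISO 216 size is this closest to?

A4 (210 × 297 mm)

Aspect ratio 295/212 ≈ 1.392 (ISO target is √2 ≈ 1.414).
In the A-series (A0 area = 1 m²): A4 = 210 × 297 mm.
Off by 4 mm total — nearest standard size.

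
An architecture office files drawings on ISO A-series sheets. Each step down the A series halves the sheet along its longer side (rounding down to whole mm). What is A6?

A0 = 841 × 1189 mm (A0 has area 1 m², aspect 1:√2).
A1: ⌊1189/2⌋ × 841 = 594 × 841 mm
A2: ⌊841/2⌋ × 594 = 420 × 594 mm
A3: ⌊594/2⌋ × 420 = 297 × 420 mm
A4: ⌊420/2⌋ × 297 = 210 × 297 mm
A5: ⌊297/2⌋ × 210 = 148 × 210 mm
A6: ⌊210/2⌋ × 148 = 105 × 148 mm

105 × 148 mm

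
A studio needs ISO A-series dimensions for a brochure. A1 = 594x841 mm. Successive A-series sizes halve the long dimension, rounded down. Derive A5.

A2: ⌊841/2⌋ × 594 = 420 × 594 mm
A3: ⌊594/2⌋ × 420 = 297 × 420 mm
A4: ⌊420/2⌋ × 297 = 210 × 297 mm
A5: ⌊297/2⌋ × 210 = 148 × 210 mm

148 × 210 mm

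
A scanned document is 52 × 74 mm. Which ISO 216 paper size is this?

Aspect ratio 74/52 ≈ 1.423 — close to the ISO √2 ≈ 1.414.
In the A-series (A0 area = 1 m²): A8 = 52 × 74 mm.

A8 (52 × 74 mm)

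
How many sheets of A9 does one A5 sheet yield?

Each ISO step halves the sheet: 1 × A5 → 2 × A6 → 4 × A7 → 8 × A8 → …
From A5 to A9 is 4 halving steps: 2^4 = 16.

16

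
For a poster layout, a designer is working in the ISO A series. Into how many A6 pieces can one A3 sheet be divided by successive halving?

Each ISO step halves the sheet: 1 × A3 → 2 × A4 → 4 × A5 → 8 × A6
From A3 to A6 is 3 halving steps: 2^3 = 8.

8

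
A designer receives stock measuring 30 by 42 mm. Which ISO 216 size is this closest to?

B10 (31 × 44 mm)

Aspect ratio 42/30 ≈ 1.400 — close to the ISO √2 ≈ 1.414.
In the B-series (B0 = 1000 × 1414 mm): B10 = 31 × 44 mm.
Off by 3 mm total — nearest standard size.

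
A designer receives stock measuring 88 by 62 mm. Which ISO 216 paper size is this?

B8 (62 × 88 mm)

Aspect ratio 88/62 ≈ 1.419 — close to the ISO √2 ≈ 1.414.
In the B-series (B0 = 1000 × 1414 mm): B8 = 62 × 88 mm.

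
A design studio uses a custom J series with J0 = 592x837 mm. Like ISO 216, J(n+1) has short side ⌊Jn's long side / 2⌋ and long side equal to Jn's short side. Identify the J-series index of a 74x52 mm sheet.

J0: 592 × 837 mm
J1: 418 × 592 mm
J2: 296 × 418 mm
J3: 209 × 296 mm
J4: 148 × 209 mm
J5: 104 × 148 mm
J6: 74 × 104 mm
J7: 52 × 74 mm
J8: 37 × 52 mm
→ matches J7.

J7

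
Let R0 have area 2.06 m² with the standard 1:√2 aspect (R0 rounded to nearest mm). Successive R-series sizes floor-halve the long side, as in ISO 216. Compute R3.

426 × 603 mm

Let R0's short side be w mm. w · w√2 = 2.06 m² = 2,060,000 mm², so w ≈ 1206.9 mm and w√2 ≈ 1706.8 mm → R0 = 1207 × 1707 mm.
R1: ⌊1707/2⌋ × 1207 = 853 × 1207 mm
R2: ⌊1207/2⌋ × 853 = 603 × 853 mm
R3: ⌊853/2⌋ × 603 = 426 × 603 mm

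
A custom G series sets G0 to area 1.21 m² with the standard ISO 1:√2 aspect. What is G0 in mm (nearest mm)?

925 × 1308 mm

Let the short side be w mm. Then w · w√2 = 1.21 m² = 1,210,000 mm².
w² = 1,210,000/√2, so w ≈ 925.0 mm; long side = w√2 ≈ 1308.1 mm.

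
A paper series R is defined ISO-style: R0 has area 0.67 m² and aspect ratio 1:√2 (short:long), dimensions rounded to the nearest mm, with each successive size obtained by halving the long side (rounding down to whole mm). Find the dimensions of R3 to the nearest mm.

Let R0's short side be w mm. w · w√2 = 0.67 m² = 670,000 mm², so w ≈ 688.3 mm and w√2 ≈ 973.4 mm → R0 = 688 × 973 mm.
R1: ⌊973/2⌋ × 688 = 486 × 688 mm
R2: ⌊688/2⌋ × 486 = 344 × 486 mm
R3: ⌊486/2⌋ × 344 = 243 × 344 mm

243 × 344 mm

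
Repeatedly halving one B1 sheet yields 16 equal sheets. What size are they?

B5

16 = 2^4, so 4 halving steps.
B1 → B2 → … → B5 after 4 steps.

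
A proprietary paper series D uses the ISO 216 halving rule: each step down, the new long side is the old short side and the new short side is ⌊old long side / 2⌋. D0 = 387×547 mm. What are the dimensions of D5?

D1 = 273 × 387 mm (from D0 by 1 halving).
D2: ⌊387/2⌋ × 273 = 193 × 273 mm
D3: ⌊273/2⌋ × 193 = 136 × 193 mm
D4: ⌊193/2⌋ × 136 = 96 × 136 mm
D5: ⌊136/2⌋ × 96 = 68 × 96 mm

68 × 96 mm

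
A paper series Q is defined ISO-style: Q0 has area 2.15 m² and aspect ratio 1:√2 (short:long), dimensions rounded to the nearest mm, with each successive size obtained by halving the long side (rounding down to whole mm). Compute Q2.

616 × 872 mm

Let Q0's short side be w mm. w · w√2 = 2.15 m² = 2,150,000 mm², so w ≈ 1233.0 mm and w√2 ≈ 1743.7 mm → Q0 = 1233 × 1744 mm.
Q1: ⌊1744/2⌋ × 1233 = 872 × 1233 mm
Q2: ⌊1233/2⌋ × 872 = 616 × 872 mm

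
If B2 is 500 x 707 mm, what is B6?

125 × 176 mm

B3: ⌊707/2⌋ × 500 = 353 × 500 mm
B4: ⌊500/2⌋ × 353 = 250 × 353 mm
B5: ⌊353/2⌋ × 250 = 176 × 250 mm
B6: ⌊250/2⌋ × 176 = 125 × 176 mm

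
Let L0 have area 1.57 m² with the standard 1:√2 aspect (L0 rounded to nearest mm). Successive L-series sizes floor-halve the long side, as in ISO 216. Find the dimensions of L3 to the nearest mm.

Let L0's short side be w mm. w · w√2 = 1.57 m² = 1,570,000 mm², so w ≈ 1053.6 mm and w√2 ≈ 1490.1 mm → L0 = 1054 × 1490 mm.
L1: ⌊1490/2⌋ × 1054 = 745 × 1054 mm
L2: ⌊1054/2⌋ × 745 = 527 × 745 mm
L3: ⌊745/2⌋ × 527 = 372 × 527 mm

372 × 527 mm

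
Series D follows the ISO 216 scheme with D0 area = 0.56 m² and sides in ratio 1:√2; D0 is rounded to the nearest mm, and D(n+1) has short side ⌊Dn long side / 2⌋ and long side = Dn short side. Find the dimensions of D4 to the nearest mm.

157 × 222 mm

Let D0's short side be w mm. w · w√2 = 0.56 m² = 560,000 mm², so w ≈ 629.3 mm and w√2 ≈ 889.9 mm → D0 = 629 × 890 mm.
D1: ⌊890/2⌋ × 629 = 445 × 629 mm
D2: ⌊629/2⌋ × 445 = 314 × 445 mm
D3: ⌊445/2⌋ × 314 = 222 × 314 mm
D4: ⌊314/2⌋ × 222 = 157 × 222 mm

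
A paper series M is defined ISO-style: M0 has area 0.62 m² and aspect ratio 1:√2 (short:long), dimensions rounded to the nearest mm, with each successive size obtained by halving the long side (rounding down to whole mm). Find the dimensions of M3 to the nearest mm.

234 × 331 mm

Let M0's short side be w mm. w · w√2 = 0.62 m² = 620,000 mm², so w ≈ 662.1 mm and w√2 ≈ 936.4 mm → M0 = 662 × 936 mm.
M1: ⌊936/2⌋ × 662 = 468 × 662 mm
M2: ⌊662/2⌋ × 468 = 331 × 468 mm
M3: ⌊468/2⌋ × 331 = 234 × 331 mm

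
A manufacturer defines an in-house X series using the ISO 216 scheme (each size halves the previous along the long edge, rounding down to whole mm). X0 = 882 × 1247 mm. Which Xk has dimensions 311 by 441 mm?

X3

X0: 882 × 1247 mm
X1: 623 × 882 mm
X2: 441 × 623 mm
X3: 311 × 441 mm
X4: 220 × 311 mm
→ matches X3.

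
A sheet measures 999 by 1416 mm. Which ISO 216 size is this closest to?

B0 (1000 × 1414 mm)

Aspect ratio 1416/999 ≈ 1.417 — close to the ISO √2 ≈ 1.414.
In the B-series (B0 = 1000 × 1414 mm): B0 = 1000 × 1414 mm.
Off by 3 mm total — nearest standard size.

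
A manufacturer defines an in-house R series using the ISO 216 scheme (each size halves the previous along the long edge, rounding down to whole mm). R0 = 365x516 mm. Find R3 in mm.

R1: ⌊516/2⌋ × 365 = 258 × 365 mm
R2: ⌊365/2⌋ × 258 = 182 × 258 mm
R3: ⌊258/2⌋ × 182 = 129 × 182 mm

129 × 182 mm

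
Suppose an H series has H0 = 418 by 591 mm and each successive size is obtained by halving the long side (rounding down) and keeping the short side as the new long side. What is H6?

52 × 73 mm

H1: ⌊591/2⌋ × 418 = 295 × 418 mm
H2: ⌊418/2⌋ × 295 = 209 × 295 mm
H3: ⌊295/2⌋ × 209 = 147 × 209 mm
H4: ⌊209/2⌋ × 147 = 104 × 147 mm
H5: ⌊147/2⌋ × 104 = 73 × 104 mm
H6: ⌊104/2⌋ × 73 = 52 × 73 mm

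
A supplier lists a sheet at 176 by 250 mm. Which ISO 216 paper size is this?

B5 (176 × 250 mm)

Aspect ratio 250/176 ≈ 1.420 — close to the ISO √2 ≈ 1.414.
In the B-series (B0 = 1000 × 1414 mm): B5 = 176 × 250 mm.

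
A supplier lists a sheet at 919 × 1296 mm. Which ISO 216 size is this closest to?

C0 (917 × 1297 mm)

Aspect ratio 1296/919 ≈ 1.410 — close to the ISO √2 ≈ 1.414.
In the C-series (envelope sizes, between A and B): C0 = 917 × 1297 mm.
Off by 3 mm total — nearest standard size.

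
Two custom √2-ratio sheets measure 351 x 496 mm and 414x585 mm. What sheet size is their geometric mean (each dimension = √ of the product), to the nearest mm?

Short side: √(351 · 414) = √145314 ≈ 381.2 → 381 mm
Long side: √(496 · 585) = √290160 ≈ 538.7 → 539 mm

381 × 539 mm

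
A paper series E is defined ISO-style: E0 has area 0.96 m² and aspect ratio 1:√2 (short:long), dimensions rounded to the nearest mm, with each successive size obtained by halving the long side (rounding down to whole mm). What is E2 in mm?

Let E0's short side be w mm. w · w√2 = 0.96 m² = 960,000 mm², so w ≈ 823.9 mm and w√2 ≈ 1165.2 mm → E0 = 824 × 1165 mm.
E1: ⌊1165/2⌋ × 824 = 582 × 824 mm
E2: ⌊824/2⌋ × 582 = 412 × 582 mm

412 × 582 mm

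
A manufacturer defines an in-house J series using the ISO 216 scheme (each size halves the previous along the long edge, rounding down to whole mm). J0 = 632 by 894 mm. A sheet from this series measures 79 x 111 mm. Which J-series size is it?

J6

J0: 632 × 894 mm
J1: 447 × 632 mm
J2: 316 × 447 mm
J3: 223 × 316 mm
J4: 158 × 223 mm
J5: 111 × 158 mm
J6: 79 × 111 mm
J7: 55 × 79 mm
→ matches J6.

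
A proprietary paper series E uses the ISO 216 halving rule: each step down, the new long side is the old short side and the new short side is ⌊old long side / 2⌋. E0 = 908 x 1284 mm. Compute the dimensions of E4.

E1: ⌊1284/2⌋ × 908 = 642 × 908 mm
E2: ⌊908/2⌋ × 642 = 454 × 642 mm
E3: ⌊642/2⌋ × 454 = 321 × 454 mm
E4: ⌊454/2⌋ × 321 = 227 × 321 mm

227 × 321 mm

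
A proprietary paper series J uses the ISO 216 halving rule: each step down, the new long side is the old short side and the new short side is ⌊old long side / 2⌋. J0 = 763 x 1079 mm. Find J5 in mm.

J1 = 539 × 763 mm (from J0 by 1 halving).
J2: ⌊763/2⌋ × 539 = 381 × 539 mm
J3: ⌊539/2⌋ × 381 = 269 × 381 mm
J4: ⌊381/2⌋ × 269 = 190 × 269 mm
J5: ⌊269/2⌋ × 190 = 134 × 190 mm

134 × 190 mm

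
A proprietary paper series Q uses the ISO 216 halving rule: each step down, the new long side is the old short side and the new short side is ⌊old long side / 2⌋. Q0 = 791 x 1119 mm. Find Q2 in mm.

395 × 559 mm

Q1: ⌊1119/2⌋ × 791 = 559 × 791 mm
Q2: ⌊791/2⌋ × 559 = 395 × 559 mm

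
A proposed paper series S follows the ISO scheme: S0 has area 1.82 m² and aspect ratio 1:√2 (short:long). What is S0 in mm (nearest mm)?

1134 × 1604 mm

Let the short side be w mm. Then w · w√2 = 1.82 m² = 1,820,000 mm².
w² = 1,820,000/√2, so w ≈ 1134.4 mm; long side = w√2 ≈ 1604.3 mm.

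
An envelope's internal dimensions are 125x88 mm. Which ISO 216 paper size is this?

B7 (88 × 125 mm)

Aspect ratio 125/88 ≈ 1.420 — close to the ISO √2 ≈ 1.414.
In the B-series (B0 = 1000 × 1414 mm): B7 = 88 × 125 mm.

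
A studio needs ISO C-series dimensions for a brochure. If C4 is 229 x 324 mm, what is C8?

57 × 81 mm

C5: ⌊324/2⌋ × 229 = 162 × 229 mm
C6: ⌊229/2⌋ × 162 = 114 × 162 mm
C7: ⌊162/2⌋ × 114 = 81 × 114 mm
C8: ⌊114/2⌋ × 81 = 57 × 81 mm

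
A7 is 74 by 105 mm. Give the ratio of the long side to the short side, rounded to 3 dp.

1.419

105 / 74 = 1.419
ISO 216 targets √2 ≈ 1.414; the +0.005 deviation is from mm rounding.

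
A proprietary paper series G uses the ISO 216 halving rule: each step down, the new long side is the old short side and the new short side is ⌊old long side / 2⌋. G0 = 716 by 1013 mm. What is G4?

179 × 253 mm

G1: ⌊1013/2⌋ × 716 = 506 × 716 mm
G2: ⌊716/2⌋ × 506 = 358 × 506 mm
G3: ⌊506/2⌋ × 358 = 253 × 358 mm
G4: ⌊358/2⌋ × 253 = 179 × 253 mm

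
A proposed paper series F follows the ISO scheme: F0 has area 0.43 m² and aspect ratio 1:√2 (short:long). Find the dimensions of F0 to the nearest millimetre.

551 × 780 mm

Let the short side be w mm. Then w · w√2 = 0.43 m² = 430,000 mm².
w² = 430,000/√2, so w ≈ 551.4 mm; long side = w√2 ≈ 779.8 mm.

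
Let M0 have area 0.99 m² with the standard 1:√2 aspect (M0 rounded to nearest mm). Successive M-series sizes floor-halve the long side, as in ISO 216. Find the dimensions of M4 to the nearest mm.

209 × 295 mm

Let M0's short side be w mm. w · w√2 = 0.99 m² = 990,000 mm², so w ≈ 836.7 mm and w√2 ≈ 1183.2 mm → M0 = 837 × 1183 mm.
M1: ⌊1183/2⌋ × 837 = 591 × 837 mm
M2: ⌊837/2⌋ × 591 = 418 × 591 mm
M3: ⌊591/2⌋ × 418 = 295 × 418 mm
M4: ⌊418/2⌋ × 295 = 209 × 295 mm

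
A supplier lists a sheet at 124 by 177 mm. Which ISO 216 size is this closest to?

B6 (125 × 176 mm)

Aspect ratio 177/124 ≈ 1.427 — close to the ISO √2 ≈ 1.414.
In the B-series (B0 = 1000 × 1414 mm): B6 = 125 × 176 mm.
Off by 2 mm total — nearest standard size.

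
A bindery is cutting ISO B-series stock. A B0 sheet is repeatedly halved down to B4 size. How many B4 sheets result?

Each ISO step halves the sheet: 1 × B0 → 2 × B1 → 4 × B2 → 8 × B3 → …
From B0 to B4 is 4 halving steps: 2^4 = 16.

16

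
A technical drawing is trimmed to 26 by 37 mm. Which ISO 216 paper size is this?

Aspect ratio 37/26 ≈ 1.423 — close to the ISO √2 ≈ 1.414.
In the A-series (A0 area = 1 m²): A10 = 26 × 37 mm.

A10 (26 × 37 mm)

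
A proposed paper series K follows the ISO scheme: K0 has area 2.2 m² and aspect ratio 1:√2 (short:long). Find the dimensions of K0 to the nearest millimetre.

Let the short side be w mm. Then w · w√2 = 2.2 m² = 2,200,000 mm².
w² = 2,200,000/√2, so w ≈ 1247.3 mm; long side = w√2 ≈ 1763.9 mm.

1247 × 1764 mm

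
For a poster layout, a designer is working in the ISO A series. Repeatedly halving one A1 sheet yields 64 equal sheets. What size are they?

A7

64 = 2^6, so 6 halving steps.
A1 → A2 → … → A7 after 6 steps.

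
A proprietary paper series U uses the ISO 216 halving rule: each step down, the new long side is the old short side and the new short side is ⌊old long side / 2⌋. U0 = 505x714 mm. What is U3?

178 × 252 mm

U1: ⌊714/2⌋ × 505 = 357 × 505 mm
U2: ⌊505/2⌋ × 357 = 252 × 357 mm
U3: ⌊357/2⌋ × 252 = 178 × 252 mm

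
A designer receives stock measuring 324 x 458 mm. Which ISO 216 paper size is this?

C3 (324 × 458 mm)

Aspect ratio 458/324 ≈ 1.414 — close to the ISO √2 ≈ 1.414.
In the C-series (envelope sizes, between A and B): C3 = 324 × 458 mm.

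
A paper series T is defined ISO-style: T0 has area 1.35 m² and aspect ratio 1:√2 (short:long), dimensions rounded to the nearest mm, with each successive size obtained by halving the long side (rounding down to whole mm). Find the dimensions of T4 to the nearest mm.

244 × 345 mm

Let T0's short side be w mm. w · w√2 = 1.35 m² = 1,350,000 mm², so w ≈ 977.0 mm and w√2 ≈ 1381.7 mm → T0 = 977 × 1382 mm.
T1: ⌊1382/2⌋ × 977 = 691 × 977 mm
T2: ⌊977/2⌋ × 691 = 488 × 691 mm
T3: ⌊691/2⌋ × 488 = 345 × 488 mm
T4: ⌊488/2⌋ × 345 = 244 × 345 mm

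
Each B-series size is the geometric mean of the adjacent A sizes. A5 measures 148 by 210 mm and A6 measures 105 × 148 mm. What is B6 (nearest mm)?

125 × 176 mm

Short side: √(148 · 105) = √15540 ≈ 124.7 → 125 mm
Long side: √(210 · 148) = √31080 ≈ 176.3 → 176 mm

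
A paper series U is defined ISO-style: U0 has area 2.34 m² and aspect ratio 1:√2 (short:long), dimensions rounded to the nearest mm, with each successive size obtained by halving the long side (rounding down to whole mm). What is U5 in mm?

227 × 321 mm

Let U0's short side be w mm. w · w√2 = 2.34 m² = 2,340,000 mm², so w ≈ 1286.3 mm and w√2 ≈ 1819.1 mm → U0 = 1286 × 1819 mm.
U1: ⌊1819/2⌋ × 1286 = 909 × 1286 mm
U2: ⌊1286/2⌋ × 909 = 643 × 909 mm
U3: ⌊909/2⌋ × 643 = 454 × 643 mm
U4: ⌊643/2⌋ × 454 = 321 × 454 mm
U5: ⌊454/2⌋ × 321 = 227 × 321 mm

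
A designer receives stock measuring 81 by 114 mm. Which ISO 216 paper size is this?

C7 (81 × 114 mm)

Aspect ratio 114/81 ≈ 1.407 — close to the ISO √2 ≈ 1.414.
In the C-series (envelope sizes, between A and B): C7 = 81 × 114 mm.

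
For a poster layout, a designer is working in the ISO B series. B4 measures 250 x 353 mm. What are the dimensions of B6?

125 × 176 mm

B5: ⌊353/2⌋ × 250 = 176 × 250 mm
B6: ⌊250/2⌋ × 176 = 125 × 176 mm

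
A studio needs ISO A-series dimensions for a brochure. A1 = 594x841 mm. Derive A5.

A2: ⌊841/2⌋ × 594 = 420 × 594 mm
A3: ⌊594/2⌋ × 420 = 297 × 420 mm
A4: ⌊420/2⌋ × 297 = 210 × 297 mm
A5: ⌊297/2⌋ × 210 = 148 × 210 mm

148 × 210 mm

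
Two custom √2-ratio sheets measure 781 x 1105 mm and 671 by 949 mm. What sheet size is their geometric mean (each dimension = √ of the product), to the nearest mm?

724 × 1024 mm

Short side: √(781 · 671) = √524051 ≈ 723.9 → 724 mm
Long side: √(1105 · 949) = √1048645 ≈ 1024.0 → 1024 mm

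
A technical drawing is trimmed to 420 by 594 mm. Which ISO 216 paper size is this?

A2 (420 × 594 mm)

Aspect ratio 594/420 ≈ 1.414 — close to the ISO √2 ≈ 1.414.
In the A-series (A0 area = 1 m²): A2 = 420 × 594 mm.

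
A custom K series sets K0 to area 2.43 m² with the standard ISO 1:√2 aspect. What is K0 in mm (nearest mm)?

Let the short side be w mm. Then w · w√2 = 2.43 m² = 2,430,000 mm².
w² = 2,430,000/√2, so w ≈ 1310.8 mm; long side = w√2 ≈ 1853.8 mm.

1311 × 1854 mm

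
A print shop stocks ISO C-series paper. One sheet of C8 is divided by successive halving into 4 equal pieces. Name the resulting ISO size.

C10

4 = 2^2, so 2 halving steps.
C8 → C9 → … → C10 after 2 steps.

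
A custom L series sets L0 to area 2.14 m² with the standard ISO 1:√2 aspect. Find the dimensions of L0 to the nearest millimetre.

1230 × 1740 mm

Let the short side be w mm. Then w · w√2 = 2.14 m² = 2,140,000 mm².
w² = 2,140,000/√2, so w ≈ 1230.1 mm; long side = w√2 ≈ 1739.7 mm.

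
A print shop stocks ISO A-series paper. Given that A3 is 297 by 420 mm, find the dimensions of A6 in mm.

105 × 148 mm

A4: ⌊420/2⌋ × 297 = 210 × 297 mm
A5: ⌊297/2⌋ × 210 = 148 × 210 mm
A6: ⌊210/2⌋ × 148 = 105 × 148 mm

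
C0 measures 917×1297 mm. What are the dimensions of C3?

C1: ⌊1297/2⌋ × 917 = 648 × 917 mm
C2: ⌊917/2⌋ × 648 = 458 × 648 mm
C3: ⌊648/2⌋ × 458 = 324 × 458 mm

324 × 458 mm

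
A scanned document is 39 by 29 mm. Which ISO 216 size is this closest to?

C10 (28 × 40 mm)

Aspect ratio 39/29 ≈ 1.345 (ISO target is √2 ≈ 1.414).
In the C-series (envelope sizes, between A and B): C10 = 28 × 40 mm.
Off by 2 mm total — nearest standard size.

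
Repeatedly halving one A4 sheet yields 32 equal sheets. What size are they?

32 = 2^5, so 5 halving steps.
A4 → A5 → … → A9 after 5 steps.

A9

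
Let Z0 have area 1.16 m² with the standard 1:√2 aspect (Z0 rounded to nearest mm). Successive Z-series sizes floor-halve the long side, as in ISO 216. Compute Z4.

226 × 320 mm

Let Z0's short side be w mm. w · w√2 = 1.16 m² = 1,160,000 mm², so w ≈ 905.7 mm and w√2 ≈ 1280.8 mm → Z0 = 906 × 1281 mm.
Z1: ⌊1281/2⌋ × 906 = 640 × 906 mm
Z2: ⌊906/2⌋ × 640 = 453 × 640 mm
Z3: ⌊640/2⌋ × 453 = 320 × 453 mm
Z4: ⌊453/2⌋ × 320 = 226 × 320 mm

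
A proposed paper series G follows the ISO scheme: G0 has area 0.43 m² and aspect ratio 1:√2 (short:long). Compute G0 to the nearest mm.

551 × 780 mm

Let the short side be w mm. Then w · w√2 = 0.43 m² = 430,000 mm².
w² = 430,000/√2, so w ≈ 551.4 mm; long side = w√2 ≈ 779.8 mm.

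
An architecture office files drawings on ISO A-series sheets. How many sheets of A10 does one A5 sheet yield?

32

Each ISO step halves the sheet: 1 × A5 → 2 × A6 → 4 × A7 → 8 × A8 → …
From A5 to A10 is 5 halving steps: 2^5 = 32.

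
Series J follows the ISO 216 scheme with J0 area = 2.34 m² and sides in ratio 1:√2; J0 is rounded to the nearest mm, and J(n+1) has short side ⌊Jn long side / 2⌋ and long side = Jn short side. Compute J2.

Let J0's short side be w mm. w · w√2 = 2.34 m² = 2,340,000 mm², so w ≈ 1286.3 mm and w√2 ≈ 1819.1 mm → J0 = 1286 × 1819 mm.
J1: ⌊1819/2⌋ × 1286 = 909 × 1286 mm
J2: ⌊1286/2⌋ × 909 = 643 × 909 mm

643 × 909 mm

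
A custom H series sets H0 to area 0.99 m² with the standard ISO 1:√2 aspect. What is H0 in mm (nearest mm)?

Let the short side be w mm. Then w · w√2 = 0.99 m² = 990,000 mm².
w² = 990,000/√2, so w ≈ 836.7 mm; long side = w√2 ≈ 1183.2 mm.

837 × 1183 mm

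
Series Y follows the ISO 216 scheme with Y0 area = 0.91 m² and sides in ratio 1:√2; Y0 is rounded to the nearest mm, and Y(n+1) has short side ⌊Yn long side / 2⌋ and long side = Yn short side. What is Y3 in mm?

Let Y0's short side be w mm. w · w√2 = 0.91 m² = 910,000 mm², so w ≈ 802.2 mm and w√2 ≈ 1134.4 mm → Y0 = 802 × 1134 mm.
Y1: ⌊1134/2⌋ × 802 = 567 × 802 mm
Y2: ⌊802/2⌋ × 567 = 401 × 567 mm
Y3: ⌊567/2⌋ × 401 = 283 × 401 mm

283 × 401 mm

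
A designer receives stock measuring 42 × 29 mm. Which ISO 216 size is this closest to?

Aspect ratio 42/29 ≈ 1.448 (ISO target is √2 ≈ 1.414).
In the C-series (envelope sizes, between A and B): C10 = 28 × 40 mm.
Off by 3 mm total — nearest standard size.

C10 (28 × 40 mm)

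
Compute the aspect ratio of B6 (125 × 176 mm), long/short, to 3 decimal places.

1.408

176 / 125 = 1.408
ISO 216 targets √2 ≈ 1.414; the -0.006 deviation is from mm rounding.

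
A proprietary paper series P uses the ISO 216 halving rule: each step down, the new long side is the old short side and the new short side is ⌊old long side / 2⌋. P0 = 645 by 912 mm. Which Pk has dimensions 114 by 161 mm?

P5

P0: 645 × 912 mm
P1: 456 × 645 mm
P2: 322 × 456 mm
P3: 228 × 322 mm
P4: 161 × 228 mm
P5: 114 × 161 mm
P6: 80 × 114 mm
→ matches P5.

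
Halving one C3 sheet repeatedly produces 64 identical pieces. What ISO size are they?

64 = 2^6, so 6 halving steps.
C3 → C4 → … → C9 after 6 steps.

C9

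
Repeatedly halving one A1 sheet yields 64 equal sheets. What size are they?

A7

64 = 2^6, so 6 halving steps.
A1 → A2 → … → A7 after 6 steps.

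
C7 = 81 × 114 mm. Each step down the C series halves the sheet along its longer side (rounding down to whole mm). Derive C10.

C8: ⌊114/2⌋ × 81 = 57 × 81 mm
C9: ⌊81/2⌋ × 57 = 40 × 57 mm
C10: ⌊57/2⌋ × 40 = 28 × 40 mm

28 × 40 mm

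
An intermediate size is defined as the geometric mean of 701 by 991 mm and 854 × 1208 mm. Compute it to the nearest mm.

774 × 1094 mm

Short side: √(701 · 854) = √598654 ≈ 773.7 → 774 mm
Long side: √(991 · 1208) = √1197128 ≈ 1094.1 → 1094 mm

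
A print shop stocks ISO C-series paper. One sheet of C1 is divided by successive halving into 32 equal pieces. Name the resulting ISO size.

C6

32 = 2^5, so 5 halving steps.
C1 → C2 → … → C6 after 5 steps.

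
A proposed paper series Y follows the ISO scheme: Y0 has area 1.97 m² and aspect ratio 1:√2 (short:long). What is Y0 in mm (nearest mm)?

Let the short side be w mm. Then w · w√2 = 1.97 m² = 1,970,000 mm².
w² = 1,970,000/√2, so w ≈ 1180.3 mm; long side = w√2 ≈ 1669.1 mm.

1180 × 1669 mm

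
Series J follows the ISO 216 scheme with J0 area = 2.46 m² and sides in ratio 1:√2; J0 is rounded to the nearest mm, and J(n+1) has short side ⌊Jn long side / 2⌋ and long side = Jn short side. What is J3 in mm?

Let J0's short side be w mm. w · w√2 = 2.46 m² = 2,460,000 mm², so w ≈ 1318.9 mm and w√2 ≈ 1865.2 mm → J0 = 1319 × 1865 mm.
J1: ⌊1865/2⌋ × 1319 = 932 × 1319 mm
J2: ⌊1319/2⌋ × 932 = 659 × 932 mm
J3: ⌊932/2⌋ × 659 = 466 × 659 mm

466 × 659 mm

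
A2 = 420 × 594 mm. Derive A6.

105 × 148 mm

A3: ⌊594/2⌋ × 420 = 297 × 420 mm
A4: ⌊420/2⌋ × 297 = 210 × 297 mm
A5: ⌊297/2⌋ × 210 = 148 × 210 mm
A6: ⌊210/2⌋ × 148 = 105 × 148 mm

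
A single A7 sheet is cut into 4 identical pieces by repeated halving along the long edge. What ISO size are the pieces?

A9

4 = 2^2, so 2 halving steps.
A7 → A8 → … → A9 after 2 steps.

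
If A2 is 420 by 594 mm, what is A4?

210 × 297 mm

A3: ⌊594/2⌋ × 420 = 297 × 420 mm
A4: ⌊420/2⌋ × 297 = 210 × 297 mm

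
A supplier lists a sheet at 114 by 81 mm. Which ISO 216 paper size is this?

C7 (81 × 114 mm)

Aspect ratio 114/81 ≈ 1.407 — close to the ISO √2 ≈ 1.414.
In the C-series (envelope sizes, between A and B): C7 = 81 × 114 mm.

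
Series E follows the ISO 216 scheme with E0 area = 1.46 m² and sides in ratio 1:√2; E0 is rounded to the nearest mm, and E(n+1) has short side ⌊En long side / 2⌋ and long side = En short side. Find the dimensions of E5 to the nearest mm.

Let E0's short side be w mm. w · w√2 = 1.46 m² = 1,460,000 mm², so w ≈ 1016.1 mm and w√2 ≈ 1436.9 mm → E0 = 1016 × 1437 mm.
E1: ⌊1437/2⌋ × 1016 = 718 × 1016 mm
E2: ⌊1016/2⌋ × 718 = 508 × 718 mm
E3: ⌊718/2⌋ × 508 = 359 × 508 mm
E4: ⌊508/2⌋ × 359 = 254 × 359 mm
E5: ⌊359/2⌋ × 254 = 179 × 254 mm

179 × 254 mm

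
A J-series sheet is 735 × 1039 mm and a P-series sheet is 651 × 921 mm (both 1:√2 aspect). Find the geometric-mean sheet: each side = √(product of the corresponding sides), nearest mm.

692 × 978 mm

Short side: √(735 · 651) = √478485 ≈ 691.7 → 692 mm
Long side: √(1039 · 921) = √956919 ≈ 978.2 → 978 mm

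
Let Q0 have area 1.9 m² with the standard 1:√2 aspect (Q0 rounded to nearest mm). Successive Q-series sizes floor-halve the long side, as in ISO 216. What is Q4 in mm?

289 × 409 mm

Let Q0's short side be w mm. w · w√2 = 1.9 m² = 1,900,000 mm², so w ≈ 1159.1 mm and w√2 ≈ 1639.2 mm → Q0 = 1159 × 1639 mm.
Q1: ⌊1639/2⌋ × 1159 = 819 × 1159 mm
Q2: ⌊1159/2⌋ × 819 = 579 × 819 mm
Q3: ⌊819/2⌋ × 579 = 409 × 579 mm
Q4: ⌊579/2⌋ × 409 = 289 × 409 mm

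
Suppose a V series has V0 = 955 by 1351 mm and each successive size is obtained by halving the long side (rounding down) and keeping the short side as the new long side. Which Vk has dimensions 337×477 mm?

V3

V0: 955 × 1351 mm
V1: 675 × 955 mm
V2: 477 × 675 mm
V3: 337 × 477 mm
V4: 238 × 337 mm
→ matches V3.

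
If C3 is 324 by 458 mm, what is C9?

40 × 57 mm

C4: ⌊458/2⌋ × 324 = 229 × 324 mm
C5: ⌊324/2⌋ × 229 = 162 × 229 mm
C6: ⌊229/2⌋ × 162 = 114 × 162 mm
C7: ⌊162/2⌋ × 114 = 81 × 114 mm
C8: ⌊114/2⌋ × 81 = 57 × 81 mm
C9: ⌊81/2⌋ × 57 = 40 × 57 mm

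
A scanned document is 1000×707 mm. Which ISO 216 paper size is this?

Aspect ratio 1000/707 ≈ 1.414 — close to the ISO √2 ≈ 1.414.
In the B-series (B0 = 1000 × 1414 mm): B1 = 707 × 1000 mm.

B1 (707 × 1000 mm)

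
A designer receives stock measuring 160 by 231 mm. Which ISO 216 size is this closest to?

Aspect ratio 231/160 ≈ 1.444 (ISO target is √2 ≈ 1.414).
In the C-series (envelope sizes, between A and B): C5 = 162 × 229 mm.
Off by 4 mm total — nearest standard size.

C5 (162 × 229 mm)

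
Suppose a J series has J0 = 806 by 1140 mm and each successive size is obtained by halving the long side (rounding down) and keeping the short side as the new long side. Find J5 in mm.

142 × 201 mm

J1: ⌊1140/2⌋ × 806 = 570 × 806 mm
J2: ⌊806/2⌋ × 570 = 403 × 570 mm
J3: ⌊570/2⌋ × 403 = 285 × 403 mm
J4: ⌊403/2⌋ × 285 = 201 × 285 mm
J5: ⌊285/2⌋ × 201 = 142 × 201 mm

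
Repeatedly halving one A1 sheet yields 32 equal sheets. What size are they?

A6

32 = 2^5, so 5 halving steps.
A1 → A2 → … → A6 after 5 steps.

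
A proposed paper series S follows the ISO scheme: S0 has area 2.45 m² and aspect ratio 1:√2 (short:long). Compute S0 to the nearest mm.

Let the short side be w mm. Then w · w√2 = 2.45 m² = 2,450,000 mm².
w² = 2,450,000/√2, so w ≈ 1316.2 mm; long side = w√2 ≈ 1861.4 mm.

1316 × 1861 mm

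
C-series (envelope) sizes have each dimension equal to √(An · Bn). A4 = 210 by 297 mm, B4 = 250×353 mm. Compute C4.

Short side: √(210 · 250) = √52500 ≈ 229.1 → 229 mm
Long side: √(297 · 353) = √104841 ≈ 323.8 → 324 mm

229 × 324 mm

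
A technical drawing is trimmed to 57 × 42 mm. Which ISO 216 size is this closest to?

C9 (40 × 57 mm)

Aspect ratio 57/42 ≈ 1.357 (ISO target is √2 ≈ 1.414).
In the C-series (envelope sizes, between A and B): C9 = 40 × 57 mm.
Off by 2 mm total — nearest standard size.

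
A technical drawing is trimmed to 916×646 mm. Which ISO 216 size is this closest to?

C1 (648 × 917 mm)

Aspect ratio 916/646 ≈ 1.418 — close to the ISO √2 ≈ 1.414.
In the C-series (envelope sizes, between A and B): C1 = 648 × 917 mm.
Off by 3 mm total — nearest standard size.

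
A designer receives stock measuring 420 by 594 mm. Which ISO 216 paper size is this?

Aspect ratio 594/420 ≈ 1.414 — close to the ISO √2 ≈ 1.414.
In the A-series (A0 area = 1 m²): A2 = 420 × 594 mm.

A2 (420 × 594 mm)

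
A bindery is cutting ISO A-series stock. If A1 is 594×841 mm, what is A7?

A2: ⌊841/2⌋ × 594 = 420 × 594 mm
A3: ⌊594/2⌋ × 420 = 297 × 420 mm
A4: ⌊420/2⌋ × 297 = 210 × 297 mm
A5: ⌊297/2⌋ × 210 = 148 × 210 mm
A6: ⌊210/2⌋ × 148 = 105 × 148 mm
A7: ⌊148/2⌋ × 105 = 74 × 105 mm

74 × 105 mm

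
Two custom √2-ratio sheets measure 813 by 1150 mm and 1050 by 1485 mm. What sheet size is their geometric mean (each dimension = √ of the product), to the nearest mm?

924 × 1307 mm

Short side: √(813 · 1050) = √853650 ≈ 923.9 → 924 mm
Long side: √(1150 · 1485) = √1707750 ≈ 1306.8 → 1307 mm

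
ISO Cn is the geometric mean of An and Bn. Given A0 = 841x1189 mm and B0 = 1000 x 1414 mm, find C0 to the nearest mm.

Short side: √(841 · 1000) = √841000 ≈ 917.1 → 917 mm
Long side: √(1189 · 1414) = √1681246 ≈ 1296.6 → 1297 mm

917 × 1297 mm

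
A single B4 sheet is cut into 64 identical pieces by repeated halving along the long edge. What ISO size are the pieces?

64 = 2^6, so 6 halving steps.
B4 → B5 → … → B10 after 6 steps.

B10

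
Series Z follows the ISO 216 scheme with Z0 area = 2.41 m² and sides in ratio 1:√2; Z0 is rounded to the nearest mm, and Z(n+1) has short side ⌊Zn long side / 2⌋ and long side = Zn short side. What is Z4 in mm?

326 × 461 mm

Let Z0's short side be w mm. w · w√2 = 2.41 m² = 2,410,000 mm², so w ≈ 1305.4 mm and w√2 ≈ 1846.1 mm → Z0 = 1305 × 1846 mm.
Z1: ⌊1846/2⌋ × 1305 = 923 × 1305 mm
Z2: ⌊1305/2⌋ × 923 = 652 × 923 mm
Z3: ⌊923/2⌋ × 652 = 461 × 652 mm
Z4: ⌊652/2⌋ × 461 = 326 × 461 mm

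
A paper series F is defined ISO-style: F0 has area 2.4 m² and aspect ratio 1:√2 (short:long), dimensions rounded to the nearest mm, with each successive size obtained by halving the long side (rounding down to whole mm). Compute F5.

Let F0's short side be w mm. w · w√2 = 2.4 m² = 2,400,000 mm², so w ≈ 1302.7 mm and w√2 ≈ 1842.3 mm → F0 = 1303 × 1842 mm.
F1: ⌊1842/2⌋ × 1303 = 921 × 1303 mm
F2: ⌊1303/2⌋ × 921 = 651 × 921 mm
F3: ⌊921/2⌋ × 651 = 460 × 651 mm
F4: ⌊651/2⌋ × 460 = 325 × 460 mm
F5: ⌊460/2⌋ × 325 = 230 × 325 mm

230 × 325 mm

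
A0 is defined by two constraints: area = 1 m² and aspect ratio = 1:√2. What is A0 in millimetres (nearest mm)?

Let the short side be w mm. Then the long side is w√2 and w · w√2 = 10⁶ mm².
w² = 10⁶/√2, so w = 1000 / 2^(1/4) ≈ 840.9 mm; long side = 1000 · 2^(1/4) ≈ 1189.2 mm.

841 × 1189 mm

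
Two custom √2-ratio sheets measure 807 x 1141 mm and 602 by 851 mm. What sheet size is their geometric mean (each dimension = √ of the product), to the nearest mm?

Short side: √(807 · 602) = √485814 ≈ 697.0 → 697 mm
Long side: √(1141 · 851) = √970991 ≈ 985.4 → 985 mm

697 × 985 mm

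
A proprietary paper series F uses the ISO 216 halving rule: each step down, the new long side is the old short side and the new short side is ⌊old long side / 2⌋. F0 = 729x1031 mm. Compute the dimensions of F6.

F1 = 515 × 729 mm (from F0 by 1 halving).
F2: ⌊729/2⌋ × 515 = 364 × 515 mm
F3: ⌊515/2⌋ × 364 = 257 × 364 mm
F4: ⌊364/2⌋ × 257 = 182 × 257 mm
F5: ⌊257/2⌋ × 182 = 128 × 182 mm
F6: ⌊182/2⌋ × 128 = 91 × 128 mm

91 × 128 mm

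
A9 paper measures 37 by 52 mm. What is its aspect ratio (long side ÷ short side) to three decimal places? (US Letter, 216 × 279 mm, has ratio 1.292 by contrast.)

52 / 37 = 1.405
ISO 216 targets √2 ≈ 1.414; the -0.009 deviation is from mm rounding.

1.405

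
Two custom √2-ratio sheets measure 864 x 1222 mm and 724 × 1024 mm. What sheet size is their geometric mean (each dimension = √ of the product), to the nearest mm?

Short side: √(864 · 724) = √625536 ≈ 790.9 → 791 mm
Long side: √(1222 · 1024) = √1251328 ≈ 1118.6 → 1119 mm

791 × 1119 mm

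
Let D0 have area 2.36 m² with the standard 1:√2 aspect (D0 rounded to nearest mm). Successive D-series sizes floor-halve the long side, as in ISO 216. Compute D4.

323 × 456 mm

Let D0's short side be w mm. w · w√2 = 2.36 m² = 2,360,000 mm², so w ≈ 1291.8 mm and w√2 ≈ 1826.9 mm → D0 = 1292 × 1827 mm.
D1: ⌊1827/2⌋ × 1292 = 913 × 1292 mm
D2: ⌊1292/2⌋ × 913 = 646 × 913 mm
D3: ⌊913/2⌋ × 646 = 456 × 646 mm
D4: ⌊646/2⌋ × 456 = 323 × 456 mm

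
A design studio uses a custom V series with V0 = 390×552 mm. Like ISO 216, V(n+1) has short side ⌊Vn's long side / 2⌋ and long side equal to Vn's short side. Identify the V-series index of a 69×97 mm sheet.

V5

V0: 390 × 552 mm
V1: 276 × 390 mm
V2: 195 × 276 mm
V3: 138 × 195 mm
V4: 97 × 138 mm
V5: 69 × 97 mm
V6: 48 × 69 mm
→ matches V5.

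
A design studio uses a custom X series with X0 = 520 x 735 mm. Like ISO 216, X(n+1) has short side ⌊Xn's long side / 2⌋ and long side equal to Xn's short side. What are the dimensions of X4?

X1: ⌊735/2⌋ × 520 = 367 × 520 mm
X2: ⌊520/2⌋ × 367 = 260 × 367 mm
X3: ⌊367/2⌋ × 260 = 183 × 260 mm
X4: ⌊260/2⌋ × 183 = 130 × 183 mm

130 × 183 mm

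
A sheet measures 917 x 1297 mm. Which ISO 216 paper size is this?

Aspect ratio 1297/917 ≈ 1.414 — close to the ISO √2 ≈ 1.414.
In the C-series (envelope sizes, between A and B): C0 = 917 × 1297 mm.

C0 (917 × 1297 mm)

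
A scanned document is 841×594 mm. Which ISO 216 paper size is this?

A1 (594 × 841 mm)

Aspect ratio 841/594 ≈ 1.416 — close to the ISO √2 ≈ 1.414.
In the A-series (A0 area = 1 m²): A1 = 594 × 841 mm.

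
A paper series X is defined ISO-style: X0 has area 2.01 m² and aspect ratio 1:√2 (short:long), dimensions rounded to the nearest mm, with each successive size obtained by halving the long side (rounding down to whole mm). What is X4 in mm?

Let X0's short side be w mm. w · w√2 = 2.01 m² = 2,010,000 mm², so w ≈ 1192.2 mm and w√2 ≈ 1686.0 mm → X0 = 1192 × 1686 mm.
X1: ⌊1686/2⌋ × 1192 = 843 × 1192 mm
X2: ⌊1192/2⌋ × 843 = 596 × 843 mm
X3: ⌊843/2⌋ × 596 = 421 × 596 mm
X4: ⌊596/2⌋ × 421 = 298 × 421 mm

298 × 421 mm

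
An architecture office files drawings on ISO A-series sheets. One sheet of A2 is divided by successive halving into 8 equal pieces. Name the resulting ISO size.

8 = 2^3, so 3 halving steps.
A2 → A3 → … → A5 after 3 steps.

A5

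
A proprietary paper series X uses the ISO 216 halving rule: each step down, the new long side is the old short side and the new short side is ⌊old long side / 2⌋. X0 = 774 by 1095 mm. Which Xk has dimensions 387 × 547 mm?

X2

X0: 774 × 1095 mm
X1: 547 × 774 mm
X2: 387 × 547 mm
X3: 273 × 387 mm
→ matches X2.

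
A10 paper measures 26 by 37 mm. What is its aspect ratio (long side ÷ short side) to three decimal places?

37 / 26 = 1.423
ISO 216 targets √2 ≈ 1.414; the +0.009 deviation is from mm rounding.

1.423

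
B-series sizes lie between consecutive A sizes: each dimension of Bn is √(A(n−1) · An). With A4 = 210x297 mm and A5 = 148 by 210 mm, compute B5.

Short side: √(210 · 148) = √31080 ≈ 176.3 → 176 mm
Long side: √(297 · 210) = √62370 ≈ 249.7 → 250 mm

176 × 250 mm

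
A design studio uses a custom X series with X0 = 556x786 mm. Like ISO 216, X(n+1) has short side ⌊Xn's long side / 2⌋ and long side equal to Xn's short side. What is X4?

X1 = 393 × 556 mm (from X0 by 1 halving).
X2: ⌊556/2⌋ × 393 = 278 × 393 mm
X3: ⌊393/2⌋ × 278 = 196 × 278 mm
X4: ⌊278/2⌋ × 196 = 139 × 196 mm

139 × 196 mm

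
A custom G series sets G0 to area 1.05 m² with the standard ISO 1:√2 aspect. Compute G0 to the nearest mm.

Let the short side be w mm. Then w · w√2 = 1.05 m² = 1,050,000 mm².
w² = 1,050,000/√2, so w ≈ 861.7 mm; long side = w√2 ≈ 1218.6 mm.

862 × 1219 mm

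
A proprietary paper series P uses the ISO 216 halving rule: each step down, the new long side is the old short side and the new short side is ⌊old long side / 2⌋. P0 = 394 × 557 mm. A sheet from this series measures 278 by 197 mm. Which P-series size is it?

P0: 394 × 557 mm
P1: 278 × 394 mm
P2: 197 × 278 mm
P3: 139 × 197 mm
→ matches P2.

P2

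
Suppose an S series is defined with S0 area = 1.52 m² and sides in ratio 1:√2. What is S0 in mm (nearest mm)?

Let the short side be w mm. Then w · w√2 = 1.52 m² = 1,520,000 mm².
w² = 1,520,000/√2, so w ≈ 1036.7 mm; long side = w√2 ≈ 1466.2 mm.

1037 × 1466 mm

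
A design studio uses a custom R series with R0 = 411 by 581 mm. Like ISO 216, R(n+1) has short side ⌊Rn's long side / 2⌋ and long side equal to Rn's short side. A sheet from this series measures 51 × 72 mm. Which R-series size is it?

R6

R0: 411 × 581 mm
R1: 290 × 411 mm
R2: 205 × 290 mm
R3: 145 × 205 mm
R4: 102 × 145 mm
R5: 72 × 102 mm
R6: 51 × 72 mm
R7: 36 × 51 mm
→ matches R6.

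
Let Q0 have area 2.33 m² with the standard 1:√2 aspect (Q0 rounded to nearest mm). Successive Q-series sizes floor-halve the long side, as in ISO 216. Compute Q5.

Let Q0's short side be w mm. w · w√2 = 2.33 m² = 2,330,000 mm², so w ≈ 1283.6 mm and w√2 ≈ 1815.2 mm → Q0 = 1284 × 1815 mm.
Q1: ⌊1815/2⌋ × 1284 = 907 × 1284 mm
Q2: ⌊1284/2⌋ × 907 = 642 × 907 mm
Q3: ⌊907/2⌋ × 642 = 453 × 642 mm
Q4: ⌊642/2⌋ × 453 = 321 × 453 mm
Q5: ⌊453/2⌋ × 321 = 226 × 321 mm

226 × 321 mm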